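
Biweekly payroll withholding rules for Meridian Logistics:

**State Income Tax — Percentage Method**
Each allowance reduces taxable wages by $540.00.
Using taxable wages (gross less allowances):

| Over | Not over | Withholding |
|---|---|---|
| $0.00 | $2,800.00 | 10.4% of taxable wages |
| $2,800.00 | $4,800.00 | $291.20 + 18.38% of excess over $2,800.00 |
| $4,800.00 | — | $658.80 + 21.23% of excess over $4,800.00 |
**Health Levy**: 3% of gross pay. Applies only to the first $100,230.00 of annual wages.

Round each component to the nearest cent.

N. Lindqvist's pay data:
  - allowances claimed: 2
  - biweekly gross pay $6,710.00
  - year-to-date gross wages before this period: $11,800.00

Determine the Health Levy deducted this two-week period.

Health Levy: 3% × $6,710.00 = $201.30

$201.30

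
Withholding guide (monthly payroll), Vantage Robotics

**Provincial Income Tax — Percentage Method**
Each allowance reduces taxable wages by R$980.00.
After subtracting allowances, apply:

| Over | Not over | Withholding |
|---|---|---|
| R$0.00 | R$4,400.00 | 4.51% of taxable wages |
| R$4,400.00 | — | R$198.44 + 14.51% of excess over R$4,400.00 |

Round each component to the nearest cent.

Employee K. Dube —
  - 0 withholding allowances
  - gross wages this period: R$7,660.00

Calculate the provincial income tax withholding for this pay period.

Provincial Income Tax: taxable = R$7,660.00
  R$198.44 + 14.51% × (R$7,660.00 − R$4,400.00) = R$198.44 + 14.51% × R$3,260.00 = R$671.47

R$671.47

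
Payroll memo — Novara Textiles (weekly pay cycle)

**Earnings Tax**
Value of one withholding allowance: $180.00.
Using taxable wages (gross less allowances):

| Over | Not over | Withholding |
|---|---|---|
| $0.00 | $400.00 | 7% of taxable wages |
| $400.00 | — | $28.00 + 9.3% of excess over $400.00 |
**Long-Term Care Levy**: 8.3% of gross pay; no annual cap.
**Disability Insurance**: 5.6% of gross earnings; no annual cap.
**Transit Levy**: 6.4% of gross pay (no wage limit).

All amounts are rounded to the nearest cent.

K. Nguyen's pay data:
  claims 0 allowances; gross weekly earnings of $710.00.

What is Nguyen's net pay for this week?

Earnings Tax: taxable = $710.00
  $28.00 + 9.3% × ($710.00 − $400.00) = $28.00 + 9.3% × $310.00 = $56.83
Long-Term Care Levy: 8.3% × $710.00 = $58.93
Disability Insurance: 5.6% × $710.00 = $39.76
Transit Levy: 6.4% × $710.00 = $45.44
Total withheld: $56.83 + $58.93 + $39.76 + $45.44 = $200.96
Net pay: $710.00 − $200.96 = $509.04

$509.04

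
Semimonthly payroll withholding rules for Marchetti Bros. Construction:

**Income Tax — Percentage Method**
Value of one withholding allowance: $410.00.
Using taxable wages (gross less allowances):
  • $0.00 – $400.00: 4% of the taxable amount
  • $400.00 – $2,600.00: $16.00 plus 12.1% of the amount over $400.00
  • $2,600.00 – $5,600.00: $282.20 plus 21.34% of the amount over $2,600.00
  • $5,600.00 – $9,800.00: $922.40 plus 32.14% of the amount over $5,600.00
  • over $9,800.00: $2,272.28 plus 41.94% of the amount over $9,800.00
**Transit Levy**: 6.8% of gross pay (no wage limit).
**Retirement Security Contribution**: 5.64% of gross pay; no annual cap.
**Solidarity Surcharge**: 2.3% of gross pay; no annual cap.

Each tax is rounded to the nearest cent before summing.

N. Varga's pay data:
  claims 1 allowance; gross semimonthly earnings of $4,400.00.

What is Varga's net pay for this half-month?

$3,172.61

Income Tax: taxable = $4,400.00 − 1×$410.00 = $3,990.00
  $282.20 + 21.34% × ($3,990.00 − $2,600.00) = $282.20 + 21.34% × $1,390.00 = $578.83
Transit Levy: 6.8% × $4,400.00 = $299.20
Retirement Security Contribution: 5.64% × $4,400.00 = $248.16
Solidarity Surcharge: 2.3% × $4,400.00 = $101.20
Total withheld: $578.83 + $299.20 + $248.16 + $101.20 = $1,227.39
Net pay: $4,400.00 − $1,227.39 = $3,172.61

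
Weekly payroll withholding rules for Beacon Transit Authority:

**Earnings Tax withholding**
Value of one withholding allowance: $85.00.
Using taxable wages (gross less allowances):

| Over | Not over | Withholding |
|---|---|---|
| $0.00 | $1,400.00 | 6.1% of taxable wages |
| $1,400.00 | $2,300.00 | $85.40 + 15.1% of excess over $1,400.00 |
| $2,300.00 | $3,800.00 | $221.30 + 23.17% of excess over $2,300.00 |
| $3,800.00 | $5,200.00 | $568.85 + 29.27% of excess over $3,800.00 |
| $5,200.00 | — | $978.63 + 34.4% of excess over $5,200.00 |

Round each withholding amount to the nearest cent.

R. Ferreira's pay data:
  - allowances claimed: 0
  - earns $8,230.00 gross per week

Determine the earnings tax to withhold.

Earnings Tax: taxable = $8,230.00
  $978.63 + 34.4% × ($8,230.00 − $5,200.00) = $978.63 + 34.4% × $3,030.00 = $2,020.95

$2,020.95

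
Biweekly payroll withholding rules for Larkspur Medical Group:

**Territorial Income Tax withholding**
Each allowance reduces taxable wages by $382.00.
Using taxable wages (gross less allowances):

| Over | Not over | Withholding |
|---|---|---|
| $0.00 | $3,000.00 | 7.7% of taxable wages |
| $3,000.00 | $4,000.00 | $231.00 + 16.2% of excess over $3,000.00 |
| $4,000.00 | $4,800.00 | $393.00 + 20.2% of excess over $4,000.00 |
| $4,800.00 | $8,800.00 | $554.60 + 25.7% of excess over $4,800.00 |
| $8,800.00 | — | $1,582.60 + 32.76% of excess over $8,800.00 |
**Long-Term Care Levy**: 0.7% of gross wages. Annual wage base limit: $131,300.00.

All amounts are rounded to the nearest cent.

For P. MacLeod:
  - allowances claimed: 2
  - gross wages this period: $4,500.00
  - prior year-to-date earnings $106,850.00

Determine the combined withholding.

$381.73

Territorial Income Tax: taxable = $4,500.00 − 2×$382.00 = $3,736.00
  $231.00 + 16.2% × ($3,736.00 − $3,000.00) = $231.00 + 16.2% × $736.00 = $350.23
Long-Term Care Levy: 0.7% × $4,500.00 = $31.50
Total: $350.23 + $31.50 = $381.73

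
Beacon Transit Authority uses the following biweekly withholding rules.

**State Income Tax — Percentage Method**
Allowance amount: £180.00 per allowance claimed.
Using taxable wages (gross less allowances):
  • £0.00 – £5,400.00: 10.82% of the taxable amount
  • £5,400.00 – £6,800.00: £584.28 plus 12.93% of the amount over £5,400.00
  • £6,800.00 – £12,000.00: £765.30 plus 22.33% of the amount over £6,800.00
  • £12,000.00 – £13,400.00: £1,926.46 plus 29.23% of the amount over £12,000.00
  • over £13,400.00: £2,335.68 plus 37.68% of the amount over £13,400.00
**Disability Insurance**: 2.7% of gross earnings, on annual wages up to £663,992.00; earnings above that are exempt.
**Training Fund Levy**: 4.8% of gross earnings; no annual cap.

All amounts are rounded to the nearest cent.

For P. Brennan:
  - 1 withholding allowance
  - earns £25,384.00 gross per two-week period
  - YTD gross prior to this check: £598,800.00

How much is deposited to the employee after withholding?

State Income Tax: taxable = £25,384.00 − 1×£180.00 = £25,204.00
  £2,335.68 + 37.68% × (£25,204.00 − £13,400.00) = £2,335.68 + 37.68% × £11,804.00 = £6,783.43
Disability Insurance: 2.7% × £25,384.00 = £685.37
Training Fund Levy: 4.8% × £25,384.00 = £1,218.43
Total withheld: £6,783.43 + £685.37 + £1,218.43 = £8,687.23
Net pay: £25,384.00 − £8,687.23 = £16,696.77

£16,696.77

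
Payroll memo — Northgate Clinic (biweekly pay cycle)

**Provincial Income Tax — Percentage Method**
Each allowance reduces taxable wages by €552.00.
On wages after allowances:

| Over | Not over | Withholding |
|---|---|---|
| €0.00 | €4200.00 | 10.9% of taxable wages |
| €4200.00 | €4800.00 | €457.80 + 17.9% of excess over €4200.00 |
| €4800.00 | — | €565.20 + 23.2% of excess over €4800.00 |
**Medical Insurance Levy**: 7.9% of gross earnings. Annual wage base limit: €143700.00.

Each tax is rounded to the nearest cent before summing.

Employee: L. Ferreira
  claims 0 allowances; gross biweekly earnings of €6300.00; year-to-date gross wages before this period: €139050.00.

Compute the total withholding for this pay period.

€1280.55

Provincial Income Tax: taxable = €6300.00
  €565.20 + 23.2% × (€6300.00 − €4800.00) = €565.20 + 23.2% × €1500.00 = €913.20
Medical Insurance Levy: cap €143700.00 − YTD €139050.00 = €4650.00 subject; 7.9% × €4650.00 = €367.35
Total: €913.20 + €367.35 = €1280.55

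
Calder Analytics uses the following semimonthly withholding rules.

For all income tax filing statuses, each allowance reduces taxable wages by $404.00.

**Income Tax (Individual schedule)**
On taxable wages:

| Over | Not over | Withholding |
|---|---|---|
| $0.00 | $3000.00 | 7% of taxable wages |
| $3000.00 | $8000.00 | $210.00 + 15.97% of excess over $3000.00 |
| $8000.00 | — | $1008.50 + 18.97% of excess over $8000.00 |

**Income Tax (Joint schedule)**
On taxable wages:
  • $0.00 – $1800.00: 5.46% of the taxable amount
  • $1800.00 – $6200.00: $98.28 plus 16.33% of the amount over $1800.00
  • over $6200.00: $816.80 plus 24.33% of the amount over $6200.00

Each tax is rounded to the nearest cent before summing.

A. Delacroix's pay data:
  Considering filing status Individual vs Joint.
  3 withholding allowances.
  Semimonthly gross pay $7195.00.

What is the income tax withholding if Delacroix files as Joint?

Income Tax (Joint): taxable = $7195.00 − 3×$404.00 = $5983.00
  $98.28 + 16.33% × ($5983.00 − $1800.00) = $98.28 + 16.33% × $4183.00 = $781.36

$781.36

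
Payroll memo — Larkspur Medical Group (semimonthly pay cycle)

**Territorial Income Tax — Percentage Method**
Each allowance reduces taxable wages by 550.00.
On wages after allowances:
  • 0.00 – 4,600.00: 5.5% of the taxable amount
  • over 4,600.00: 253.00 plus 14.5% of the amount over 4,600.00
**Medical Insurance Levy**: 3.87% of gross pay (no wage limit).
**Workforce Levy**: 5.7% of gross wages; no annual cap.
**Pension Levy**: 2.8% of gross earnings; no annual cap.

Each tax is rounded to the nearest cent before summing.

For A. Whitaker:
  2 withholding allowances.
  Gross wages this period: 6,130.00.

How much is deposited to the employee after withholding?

5,056.37

Territorial Income Tax: taxable = 6,130.00 − 2×550.00 = 5,030.00
  253.00 + 14.5% × (5,030.00 − 4,600.00) = 253.00 + 14.5% × 430.00 = 315.35
Medical Insurance Levy: 3.87% × 6,130.00 = 237.23
Workforce Levy: 5.7% × 6,130.00 = 349.41
Pension Levy: 2.8% × 6,130.00 = 171.64
Total withheld: 315.35 + 237.23 + 349.41 + 171.64 = 1,073.63
Net pay: 6,130.00 − 1,073.63 = 5,056.37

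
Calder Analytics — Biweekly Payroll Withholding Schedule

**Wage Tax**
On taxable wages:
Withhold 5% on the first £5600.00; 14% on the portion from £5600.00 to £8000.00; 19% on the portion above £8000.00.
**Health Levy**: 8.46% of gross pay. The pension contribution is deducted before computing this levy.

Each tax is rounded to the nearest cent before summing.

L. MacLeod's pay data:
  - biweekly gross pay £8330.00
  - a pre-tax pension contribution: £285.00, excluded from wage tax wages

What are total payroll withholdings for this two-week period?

£1305.16

Wage Tax: taxable = £8330.00 − £285.00 = £8045.00
  £616.00 + 19% × (£8045.00 − £8000.00) = £616.00 + 19% × £45.00 = £624.55
Health Levy: 8.46% × £8045.00 = £680.61
Total: £624.55 + £680.61 = £1305.16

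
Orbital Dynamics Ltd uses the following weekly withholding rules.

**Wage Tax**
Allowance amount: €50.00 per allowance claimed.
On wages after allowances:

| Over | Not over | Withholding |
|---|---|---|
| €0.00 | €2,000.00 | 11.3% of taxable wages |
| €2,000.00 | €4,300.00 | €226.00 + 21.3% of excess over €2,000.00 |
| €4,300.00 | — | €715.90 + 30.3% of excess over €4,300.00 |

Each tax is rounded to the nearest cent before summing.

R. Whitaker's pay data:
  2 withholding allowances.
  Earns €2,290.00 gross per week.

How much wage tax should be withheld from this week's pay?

Wage Tax: taxable = €2,290.00 − 2×€50.00 = €2,190.00
  €226.00 + 21.3% × (€2,190.00 − €2,000.00) = €226.00 + 21.3% × €190.00 = €266.47

€266.47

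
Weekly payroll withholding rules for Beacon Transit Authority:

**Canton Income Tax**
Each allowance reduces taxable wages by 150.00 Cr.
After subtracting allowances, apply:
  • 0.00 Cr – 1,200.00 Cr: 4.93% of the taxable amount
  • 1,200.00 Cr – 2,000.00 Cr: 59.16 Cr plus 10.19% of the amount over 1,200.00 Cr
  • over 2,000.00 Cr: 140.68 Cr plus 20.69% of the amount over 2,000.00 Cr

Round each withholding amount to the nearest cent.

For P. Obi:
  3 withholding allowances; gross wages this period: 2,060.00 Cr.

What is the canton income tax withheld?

100.94 Cr

Canton Income Tax: taxable = 2,060.00 Cr − 3×150.00 Cr = 1,610.00 Cr
  59.16 Cr + 10.19% × (1,610.00 Cr − 1,200.00 Cr) = 59.16 Cr + 10.19% × 410.00 Cr = 100.94 Cr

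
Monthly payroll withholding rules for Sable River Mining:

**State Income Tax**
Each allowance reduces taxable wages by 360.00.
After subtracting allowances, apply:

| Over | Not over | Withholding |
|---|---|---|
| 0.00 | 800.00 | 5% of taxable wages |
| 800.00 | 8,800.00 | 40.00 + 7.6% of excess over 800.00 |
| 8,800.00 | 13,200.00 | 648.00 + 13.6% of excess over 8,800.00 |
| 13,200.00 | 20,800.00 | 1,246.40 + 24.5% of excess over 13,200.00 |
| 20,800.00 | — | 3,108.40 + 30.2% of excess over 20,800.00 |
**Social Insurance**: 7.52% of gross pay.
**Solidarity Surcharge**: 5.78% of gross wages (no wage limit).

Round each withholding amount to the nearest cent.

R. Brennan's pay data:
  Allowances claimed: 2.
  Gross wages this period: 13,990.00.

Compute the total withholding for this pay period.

3,124.22

State Income Tax: taxable = 13,990.00 − 2×360.00 = 13,270.00
  1,246.40 + 24.5% × (13,270.00 − 13,200.00) = 1,246.40 + 24.5% × 70.00 = 1,263.55
Social Insurance: 7.52% × 13,990.00 = 1,052.05
Solidarity Surcharge: 5.78% × 13,990.00 = 808.62
Total: 1,263.55 + 1,052.05 + 808.62 = 3,124.22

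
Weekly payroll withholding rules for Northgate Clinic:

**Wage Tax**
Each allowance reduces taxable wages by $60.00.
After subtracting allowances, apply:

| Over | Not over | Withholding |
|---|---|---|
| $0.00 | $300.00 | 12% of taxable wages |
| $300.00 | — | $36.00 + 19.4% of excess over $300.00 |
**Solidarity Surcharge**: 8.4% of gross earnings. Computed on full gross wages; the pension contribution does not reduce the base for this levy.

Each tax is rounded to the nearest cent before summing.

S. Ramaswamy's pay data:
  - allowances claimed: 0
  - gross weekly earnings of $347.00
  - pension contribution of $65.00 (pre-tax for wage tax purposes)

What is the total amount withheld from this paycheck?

Wage Tax: taxable = $347.00 − $65.00 = $282.00
  12% × $282.00 = $33.84
Solidarity Surcharge: 8.4% × $347.00 = $29.15
Total: $33.84 + $29.15 = $62.99

$62.99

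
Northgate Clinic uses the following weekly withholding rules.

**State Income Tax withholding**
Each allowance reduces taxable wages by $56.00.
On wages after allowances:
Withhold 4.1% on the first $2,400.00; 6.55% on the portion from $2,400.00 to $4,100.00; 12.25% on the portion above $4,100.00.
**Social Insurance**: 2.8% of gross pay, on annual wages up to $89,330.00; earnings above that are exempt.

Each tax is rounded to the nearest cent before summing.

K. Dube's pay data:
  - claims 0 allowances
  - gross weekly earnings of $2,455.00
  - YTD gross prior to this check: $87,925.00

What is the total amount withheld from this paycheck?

State Income Tax: taxable = $2,455.00
  $98.40 + 6.55% × ($2,455.00 − $2,400.00) = $98.40 + 6.55% × $55.00 = $102.00
Social Insurance: cap $89,330.00 − YTD $87,925.00 = $1,405.00 subject; 2.8% × $1,405.00 = $39.34
Total: $102.00 + $39.34 = $141.34

$141.34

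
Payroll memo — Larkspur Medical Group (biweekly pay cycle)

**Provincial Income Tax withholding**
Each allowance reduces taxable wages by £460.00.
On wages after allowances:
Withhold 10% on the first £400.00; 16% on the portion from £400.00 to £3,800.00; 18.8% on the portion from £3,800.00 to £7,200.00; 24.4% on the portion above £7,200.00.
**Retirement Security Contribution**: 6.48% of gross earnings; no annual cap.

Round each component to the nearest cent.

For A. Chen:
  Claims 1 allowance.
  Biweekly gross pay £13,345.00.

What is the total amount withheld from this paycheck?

£3,475.10

Provincial Income Tax: taxable = £13,345.00 − 1×£460.00 = £12,885.00
  £1,223.20 + 24.4% × (£12,885.00 − £7,200.00) = £1,223.20 + 24.4% × £5,685.00 = £2,610.34
Retirement Security Contribution: 6.48% × £13,345.00 = £864.76
Total: £2,610.34 + £864.76 = £3,475.10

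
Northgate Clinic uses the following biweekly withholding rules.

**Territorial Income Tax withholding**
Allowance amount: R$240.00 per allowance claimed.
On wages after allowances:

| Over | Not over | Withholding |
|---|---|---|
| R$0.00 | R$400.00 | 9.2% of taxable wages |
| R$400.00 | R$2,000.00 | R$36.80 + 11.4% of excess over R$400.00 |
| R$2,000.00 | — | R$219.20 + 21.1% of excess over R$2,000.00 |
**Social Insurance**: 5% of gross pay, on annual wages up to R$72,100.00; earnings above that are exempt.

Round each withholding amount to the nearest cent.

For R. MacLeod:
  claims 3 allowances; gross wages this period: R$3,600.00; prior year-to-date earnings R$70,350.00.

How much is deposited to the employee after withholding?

Territorial Income Tax: taxable = R$3,600.00 − 3×R$240.00 = R$2,880.00
  R$219.20 + 21.1% × (R$2,880.00 − R$2,000.00) = R$219.20 + 21.1% × R$880.00 = R$404.88
Social Insurance: cap R$72,100.00 − YTD R$70,350.00 = R$1,750.00 subject; 5% × R$1,750.00 = R$87.50
Total withheld: R$404.88 + R$87.50 = R$492.38
Net pay: R$3,600.00 − R$492.38 = R$3,107.62

R$3,107.62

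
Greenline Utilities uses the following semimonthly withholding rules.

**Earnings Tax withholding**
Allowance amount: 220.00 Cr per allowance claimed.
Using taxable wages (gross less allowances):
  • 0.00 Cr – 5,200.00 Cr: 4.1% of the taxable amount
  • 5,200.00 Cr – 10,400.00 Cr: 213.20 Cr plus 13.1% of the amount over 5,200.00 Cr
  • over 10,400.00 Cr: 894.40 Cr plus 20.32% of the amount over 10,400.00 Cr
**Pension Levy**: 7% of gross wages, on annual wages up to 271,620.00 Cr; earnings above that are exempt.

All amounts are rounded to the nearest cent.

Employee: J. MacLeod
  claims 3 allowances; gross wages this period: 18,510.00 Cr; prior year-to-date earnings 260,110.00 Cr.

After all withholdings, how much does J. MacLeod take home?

Earnings Tax: taxable = 18,510.00 Cr − 3×220.00 Cr = 17,850.00 Cr
  894.40 Cr + 20.32% × (17,850.00 Cr − 10,400.00 Cr) = 894.40 Cr + 20.32% × 7,450.00 Cr = 2,408.24 Cr
Pension Levy: cap 271,620.00 Cr − YTD 260,110.00 Cr = 11,510.00 Cr subject; 7% × 11,510.00 Cr = 805.70 Cr
Total withheld: 2,408.24 Cr + 805.70 Cr = 3,213.94 Cr
Net pay: 18,510.00 Cr − 3,213.94 Cr = 15,296.06 Cr

15,296.06 Cr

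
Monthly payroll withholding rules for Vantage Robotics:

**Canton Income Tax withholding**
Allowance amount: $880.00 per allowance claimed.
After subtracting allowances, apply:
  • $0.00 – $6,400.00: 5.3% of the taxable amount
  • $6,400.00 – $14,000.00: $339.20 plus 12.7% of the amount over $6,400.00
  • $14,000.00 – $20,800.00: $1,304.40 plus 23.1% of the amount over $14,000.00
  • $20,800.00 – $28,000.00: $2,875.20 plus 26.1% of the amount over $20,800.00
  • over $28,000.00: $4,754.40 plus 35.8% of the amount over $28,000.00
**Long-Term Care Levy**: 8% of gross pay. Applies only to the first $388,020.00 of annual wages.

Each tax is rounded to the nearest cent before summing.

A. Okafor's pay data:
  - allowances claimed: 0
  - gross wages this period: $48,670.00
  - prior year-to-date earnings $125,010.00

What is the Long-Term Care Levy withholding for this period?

Long-Term Care Levy: 8% × $48,670.00 = $3,893.60

$3,893.60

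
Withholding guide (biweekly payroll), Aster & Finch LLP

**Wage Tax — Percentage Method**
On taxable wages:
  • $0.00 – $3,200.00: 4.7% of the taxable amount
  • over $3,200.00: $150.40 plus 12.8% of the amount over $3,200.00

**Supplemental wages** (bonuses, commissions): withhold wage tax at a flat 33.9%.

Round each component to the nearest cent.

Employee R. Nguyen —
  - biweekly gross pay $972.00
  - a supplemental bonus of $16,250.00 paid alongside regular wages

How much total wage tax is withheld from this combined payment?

Wage Tax: taxable = $972.00
  4.7% × $972.00 = $45.68
Supplemental (33.9% flat on bonus): 33.9% × $16,250.00 = $5,508.75
Total wage tax: $45.68 + $5,508.75 = $5,554.43

$5,554.43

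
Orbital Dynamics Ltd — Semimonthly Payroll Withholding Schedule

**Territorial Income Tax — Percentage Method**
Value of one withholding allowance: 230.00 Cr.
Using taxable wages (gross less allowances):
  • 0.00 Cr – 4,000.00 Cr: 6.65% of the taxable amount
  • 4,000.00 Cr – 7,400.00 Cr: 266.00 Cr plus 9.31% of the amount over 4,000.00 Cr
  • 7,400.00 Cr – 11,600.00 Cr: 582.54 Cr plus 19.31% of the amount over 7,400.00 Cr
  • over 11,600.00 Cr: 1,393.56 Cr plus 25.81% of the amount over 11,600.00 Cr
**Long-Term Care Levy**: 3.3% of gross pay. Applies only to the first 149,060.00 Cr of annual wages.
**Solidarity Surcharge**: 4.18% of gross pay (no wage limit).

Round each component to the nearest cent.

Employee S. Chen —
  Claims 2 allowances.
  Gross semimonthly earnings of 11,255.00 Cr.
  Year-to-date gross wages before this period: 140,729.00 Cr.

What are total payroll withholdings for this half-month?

Territorial Income Tax: taxable = 11,255.00 Cr − 2×230.00 Cr = 10,795.00 Cr
  582.54 Cr + 19.31% × (10,795.00 Cr − 7,400.00 Cr) = 582.54 Cr + 19.31% × 3,395.00 Cr = 1,238.11 Cr
Long-Term Care Levy: cap 149,060.00 Cr − YTD 140,729.00 Cr = 8,331.00 Cr subject; 3.3% × 8,331.00 Cr = 274.92 Cr
Solidarity Surcharge: 4.18% × 11,255.00 Cr = 470.46 Cr
Total: 1,238.11 Cr + 274.92 Cr + 470.46 Cr = 1,983.49 Cr

1,983.49 Cr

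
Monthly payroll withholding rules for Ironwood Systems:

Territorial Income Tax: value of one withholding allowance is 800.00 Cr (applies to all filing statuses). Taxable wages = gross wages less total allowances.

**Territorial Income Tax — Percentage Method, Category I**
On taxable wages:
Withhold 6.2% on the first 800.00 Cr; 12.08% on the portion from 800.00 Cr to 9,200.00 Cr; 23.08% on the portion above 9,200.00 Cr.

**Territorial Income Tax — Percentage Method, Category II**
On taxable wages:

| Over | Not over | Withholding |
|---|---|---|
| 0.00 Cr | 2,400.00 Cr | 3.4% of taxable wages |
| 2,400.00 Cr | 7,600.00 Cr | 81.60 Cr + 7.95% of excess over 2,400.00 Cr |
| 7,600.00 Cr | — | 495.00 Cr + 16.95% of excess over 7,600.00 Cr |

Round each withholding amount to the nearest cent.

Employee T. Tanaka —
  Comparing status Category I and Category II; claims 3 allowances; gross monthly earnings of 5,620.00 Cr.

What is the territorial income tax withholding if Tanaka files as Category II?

146.79 Cr

Territorial Income Tax (Category II): taxable = 5,620.00 Cr − 3×800.00 Cr = 3,220.00 Cr
  81.60 Cr + 7.95% × (3,220.00 Cr − 2,400.00 Cr) = 81.60 Cr + 7.95% × 820.00 Cr = 146.79 Cr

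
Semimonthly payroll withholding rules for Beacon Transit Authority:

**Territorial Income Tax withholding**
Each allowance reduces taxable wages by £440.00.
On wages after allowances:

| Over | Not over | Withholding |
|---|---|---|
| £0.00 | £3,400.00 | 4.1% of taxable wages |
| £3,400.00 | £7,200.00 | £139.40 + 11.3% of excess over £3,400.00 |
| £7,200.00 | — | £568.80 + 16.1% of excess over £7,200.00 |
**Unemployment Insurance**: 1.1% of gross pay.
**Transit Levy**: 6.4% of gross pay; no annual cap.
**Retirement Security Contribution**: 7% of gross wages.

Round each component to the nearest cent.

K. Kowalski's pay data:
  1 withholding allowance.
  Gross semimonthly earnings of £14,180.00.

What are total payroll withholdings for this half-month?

Territorial Income Tax: taxable = £14,180.00 − 1×£440.00 = £13,740.00
  £568.80 + 16.1% × (£13,740.00 − £7,200.00) = £568.80 + 16.1% × £6,540.00 = £1,621.74
Unemployment Insurance: 1.1% × £14,180.00 = £155.98
Transit Levy: 6.4% × £14,180.00 = £907.52
Retirement Security Contribution: 7% × £14,180.00 = £992.60
Total: £1,621.74 + £155.98 + £907.52 + £992.60 = £3,677.84

£3,677.84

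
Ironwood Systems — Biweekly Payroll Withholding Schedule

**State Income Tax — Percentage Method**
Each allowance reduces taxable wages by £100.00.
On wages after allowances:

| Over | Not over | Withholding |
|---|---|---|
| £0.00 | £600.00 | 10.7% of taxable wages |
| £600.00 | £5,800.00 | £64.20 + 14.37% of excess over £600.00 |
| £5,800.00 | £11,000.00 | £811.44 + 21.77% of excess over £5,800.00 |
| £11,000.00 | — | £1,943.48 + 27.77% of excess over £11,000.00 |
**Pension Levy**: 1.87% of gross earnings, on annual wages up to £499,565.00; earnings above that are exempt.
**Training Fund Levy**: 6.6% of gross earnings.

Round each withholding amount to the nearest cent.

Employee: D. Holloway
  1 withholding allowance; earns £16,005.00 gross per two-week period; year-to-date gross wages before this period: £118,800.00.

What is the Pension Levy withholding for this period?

£299.29

Pension Levy: 1.87% × £16,005.00 = £299.29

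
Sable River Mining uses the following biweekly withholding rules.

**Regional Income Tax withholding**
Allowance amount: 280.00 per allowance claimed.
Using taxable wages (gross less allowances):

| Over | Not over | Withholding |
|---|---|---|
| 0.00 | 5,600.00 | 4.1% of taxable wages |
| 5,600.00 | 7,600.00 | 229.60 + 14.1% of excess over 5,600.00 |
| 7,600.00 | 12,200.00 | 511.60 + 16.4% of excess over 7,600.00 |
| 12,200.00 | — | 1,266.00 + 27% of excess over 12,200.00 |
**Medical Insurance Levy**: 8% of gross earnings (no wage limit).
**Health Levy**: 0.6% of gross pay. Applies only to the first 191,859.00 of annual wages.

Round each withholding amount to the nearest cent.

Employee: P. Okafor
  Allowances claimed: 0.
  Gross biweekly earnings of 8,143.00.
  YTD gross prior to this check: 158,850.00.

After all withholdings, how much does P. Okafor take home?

6,842.05

Regional Income Tax: taxable = 8,143.00
  511.60 + 16.4% × (8,143.00 − 7,600.00) = 511.60 + 16.4% × 543.00 = 600.65
Medical Insurance Levy: 8% × 8,143.00 = 651.44
Health Levy: 0.6% × 8,143.00 = 48.86
Total withheld: 600.65 + 651.44 + 48.86 = 1,300.95
Net pay: 8,143.00 − 1,300.95 = 6,842.05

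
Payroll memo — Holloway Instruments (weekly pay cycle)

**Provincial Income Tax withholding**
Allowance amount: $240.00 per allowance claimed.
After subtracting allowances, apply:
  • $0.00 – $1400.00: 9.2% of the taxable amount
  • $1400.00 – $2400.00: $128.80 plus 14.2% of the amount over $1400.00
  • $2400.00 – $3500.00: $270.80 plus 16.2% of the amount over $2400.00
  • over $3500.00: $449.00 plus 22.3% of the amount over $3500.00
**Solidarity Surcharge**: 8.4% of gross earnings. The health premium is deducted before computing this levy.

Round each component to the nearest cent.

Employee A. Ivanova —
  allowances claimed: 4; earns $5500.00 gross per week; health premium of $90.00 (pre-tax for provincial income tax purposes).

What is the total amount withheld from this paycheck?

$1115.29

Provincial Income Tax: taxable = $5500.00 − $90.00 − 4×$240.00 = $4450.00
  $449.00 + 22.3% × ($4450.00 − $3500.00) = $449.00 + 22.3% × $950.00 = $660.85
Solidarity Surcharge: 8.4% × $5410.00 = $454.44
Total: $660.85 + $454.44 = $1115.29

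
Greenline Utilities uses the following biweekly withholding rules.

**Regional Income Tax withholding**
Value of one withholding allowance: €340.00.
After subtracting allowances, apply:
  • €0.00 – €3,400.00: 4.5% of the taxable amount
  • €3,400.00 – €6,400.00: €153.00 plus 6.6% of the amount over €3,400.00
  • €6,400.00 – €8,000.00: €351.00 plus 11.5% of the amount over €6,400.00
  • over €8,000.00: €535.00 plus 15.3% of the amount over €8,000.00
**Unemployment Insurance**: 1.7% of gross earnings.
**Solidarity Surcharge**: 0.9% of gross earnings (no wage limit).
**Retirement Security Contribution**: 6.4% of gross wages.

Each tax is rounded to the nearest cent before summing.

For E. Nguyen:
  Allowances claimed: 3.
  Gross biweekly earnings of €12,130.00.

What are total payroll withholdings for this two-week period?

Regional Income Tax: taxable = €12,130.00 − 3×€340.00 = €11,110.00
  €535.00 + 15.3% × (€11,110.00 − €8,000.00) = €535.00 + 15.3% × €3,110.00 = €1,010.83
Unemployment Insurance: 1.7% × €12,130.00 = €206.21
Solidarity Surcharge: 0.9% × €12,130.00 = €109.17
Retirement Security Contribution: 6.4% × €12,130.00 = €776.32
Total: €1,010.83 + €206.21 + €109.17 + €776.32 = €2,102.53

€2,102.53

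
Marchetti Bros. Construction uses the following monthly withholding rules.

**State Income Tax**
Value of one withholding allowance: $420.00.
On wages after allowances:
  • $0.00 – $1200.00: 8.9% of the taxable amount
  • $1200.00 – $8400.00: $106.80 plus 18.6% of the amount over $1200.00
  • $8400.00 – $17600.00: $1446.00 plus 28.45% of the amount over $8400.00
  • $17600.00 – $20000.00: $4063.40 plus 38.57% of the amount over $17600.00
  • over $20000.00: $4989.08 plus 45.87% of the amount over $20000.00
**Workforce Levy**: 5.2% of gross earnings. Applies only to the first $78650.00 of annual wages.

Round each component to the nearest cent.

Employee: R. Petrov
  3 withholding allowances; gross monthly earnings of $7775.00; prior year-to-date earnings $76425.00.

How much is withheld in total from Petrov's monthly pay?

$1211.09

State Income Tax: taxable = $7775.00 − 3×$420.00 = $6515.00
  $106.80 + 18.6% × ($6515.00 − $1200.00) = $106.80 + 18.6% × $5315.00 = $1095.39
Workforce Levy: cap $78650.00 − YTD $76425.00 = $2225.00 subject; 5.2% × $2225.00 = $115.70
Total: $1095.39 + $115.70 = $1211.09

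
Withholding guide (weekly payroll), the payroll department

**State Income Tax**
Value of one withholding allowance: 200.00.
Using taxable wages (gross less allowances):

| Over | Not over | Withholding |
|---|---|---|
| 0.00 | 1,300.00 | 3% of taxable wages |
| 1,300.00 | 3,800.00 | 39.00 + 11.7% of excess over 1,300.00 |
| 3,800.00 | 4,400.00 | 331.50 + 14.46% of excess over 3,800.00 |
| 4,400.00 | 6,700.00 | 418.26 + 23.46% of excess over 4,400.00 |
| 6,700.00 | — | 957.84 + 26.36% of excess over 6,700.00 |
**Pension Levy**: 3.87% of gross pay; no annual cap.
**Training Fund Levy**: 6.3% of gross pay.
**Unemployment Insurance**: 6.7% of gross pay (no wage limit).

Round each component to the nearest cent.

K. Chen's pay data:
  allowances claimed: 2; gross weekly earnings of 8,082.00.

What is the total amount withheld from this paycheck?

2,580.13

State Income Tax: taxable = 8,082.00 − 2×200.00 = 7,682.00
  957.84 + 26.36% × (7,682.00 − 6,700.00) = 957.84 + 26.36% × 982.00 = 1,216.70
Pension Levy: 3.87% × 8,082.00 = 312.77
Training Fund Levy: 6.3% × 8,082.00 = 509.17
Unemployment Insurance: 6.7% × 8,082.00 = 541.49
Total: 1,216.70 + 312.77 + 509.17 + 541.49 = 2,580.13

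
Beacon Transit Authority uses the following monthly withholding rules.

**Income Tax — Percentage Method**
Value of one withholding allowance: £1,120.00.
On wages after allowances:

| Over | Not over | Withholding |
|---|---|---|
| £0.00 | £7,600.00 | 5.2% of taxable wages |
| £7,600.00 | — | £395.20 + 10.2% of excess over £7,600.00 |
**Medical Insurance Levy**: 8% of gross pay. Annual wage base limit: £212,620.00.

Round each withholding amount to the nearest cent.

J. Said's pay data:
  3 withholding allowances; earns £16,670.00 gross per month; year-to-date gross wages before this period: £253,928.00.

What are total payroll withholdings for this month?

£977.62

Income Tax: taxable = £16,670.00 − 3×£1,120.00 = £13,310.00
  £395.20 + 10.2% × (£13,310.00 − £7,600.00) = £395.20 + 10.2% × £5,710.00 = £977.62
Medical Insurance Levy: YTD £253,928.00 ≥ cap £212,620.00 → £0.00
Total: £977.62 + £0.00 = £977.62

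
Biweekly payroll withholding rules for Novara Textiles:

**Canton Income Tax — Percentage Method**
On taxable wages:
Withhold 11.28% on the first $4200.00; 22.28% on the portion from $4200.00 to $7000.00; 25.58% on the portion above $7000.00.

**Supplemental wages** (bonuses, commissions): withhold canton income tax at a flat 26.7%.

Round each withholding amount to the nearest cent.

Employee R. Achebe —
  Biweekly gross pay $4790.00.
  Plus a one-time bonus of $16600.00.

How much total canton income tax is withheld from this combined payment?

Canton Income Tax: taxable = $4790.00
  $473.76 + 22.28% × ($4790.00 − $4200.00) = $473.76 + 22.28% × $590.00 = $605.21
Supplemental (26.7% flat on bonus): 26.7% × $16600.00 = $4432.20
Total canton income tax: $605.21 + $4432.20 = $5037.41

$5037.41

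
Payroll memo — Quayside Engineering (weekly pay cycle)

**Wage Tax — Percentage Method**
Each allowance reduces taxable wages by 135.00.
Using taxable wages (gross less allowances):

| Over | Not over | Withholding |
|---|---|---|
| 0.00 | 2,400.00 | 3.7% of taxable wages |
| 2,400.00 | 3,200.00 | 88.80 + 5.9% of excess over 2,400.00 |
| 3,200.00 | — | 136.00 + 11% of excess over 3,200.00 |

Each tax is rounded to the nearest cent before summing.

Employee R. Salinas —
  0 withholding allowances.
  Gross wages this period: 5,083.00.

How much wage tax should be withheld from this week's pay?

343.13

Wage Tax: taxable = 5,083.00
  136.00 + 11% × (5,083.00 − 3,200.00) = 136.00 + 11% × 1,883.00 = 343.13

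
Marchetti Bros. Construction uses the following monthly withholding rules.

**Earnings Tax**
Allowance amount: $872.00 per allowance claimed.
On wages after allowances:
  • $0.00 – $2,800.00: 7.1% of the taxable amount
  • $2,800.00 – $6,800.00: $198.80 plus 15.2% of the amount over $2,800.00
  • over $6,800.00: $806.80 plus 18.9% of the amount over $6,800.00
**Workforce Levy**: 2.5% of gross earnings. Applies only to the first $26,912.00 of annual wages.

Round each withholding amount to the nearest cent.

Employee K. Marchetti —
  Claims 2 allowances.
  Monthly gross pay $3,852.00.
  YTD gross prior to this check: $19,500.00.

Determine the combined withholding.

$245.97

Earnings Tax: taxable = $3,852.00 − 2×$872.00 = $2,108.00
  7.1% × $2,108.00 = $149.67
Workforce Levy: 2.5% × $3,852.00 = $96.30
Total: $149.67 + $96.30 = $245.97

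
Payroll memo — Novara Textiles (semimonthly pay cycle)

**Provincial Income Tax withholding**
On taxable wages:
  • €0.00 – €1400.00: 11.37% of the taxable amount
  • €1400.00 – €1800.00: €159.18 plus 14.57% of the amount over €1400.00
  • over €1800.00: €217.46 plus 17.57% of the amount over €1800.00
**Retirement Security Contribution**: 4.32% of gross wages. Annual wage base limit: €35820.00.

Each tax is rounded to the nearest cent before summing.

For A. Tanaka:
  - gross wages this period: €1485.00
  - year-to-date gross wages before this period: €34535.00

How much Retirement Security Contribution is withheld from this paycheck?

Retirement Security Contribution: cap €35820.00 − YTD €34535.00 = €1285.00 subject; 4.32% × €1285.00 = €55.51

€55.51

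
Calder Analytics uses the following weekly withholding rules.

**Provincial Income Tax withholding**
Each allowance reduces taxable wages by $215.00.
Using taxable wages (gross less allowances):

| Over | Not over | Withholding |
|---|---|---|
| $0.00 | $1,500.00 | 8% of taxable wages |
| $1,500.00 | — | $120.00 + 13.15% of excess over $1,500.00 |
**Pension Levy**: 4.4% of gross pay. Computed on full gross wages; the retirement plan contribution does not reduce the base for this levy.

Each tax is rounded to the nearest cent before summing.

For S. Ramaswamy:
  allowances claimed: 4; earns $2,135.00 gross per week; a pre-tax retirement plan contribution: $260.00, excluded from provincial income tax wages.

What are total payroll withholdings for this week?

$175.14

Provincial Income Tax: taxable = $2,135.00 − $260.00 − 4×$215.00 = $1,015.00
  8% × $1,015.00 = $81.20
Pension Levy: 4.4% × $2,135.00 = $93.94
Total: $81.20 + $93.94 = $175.14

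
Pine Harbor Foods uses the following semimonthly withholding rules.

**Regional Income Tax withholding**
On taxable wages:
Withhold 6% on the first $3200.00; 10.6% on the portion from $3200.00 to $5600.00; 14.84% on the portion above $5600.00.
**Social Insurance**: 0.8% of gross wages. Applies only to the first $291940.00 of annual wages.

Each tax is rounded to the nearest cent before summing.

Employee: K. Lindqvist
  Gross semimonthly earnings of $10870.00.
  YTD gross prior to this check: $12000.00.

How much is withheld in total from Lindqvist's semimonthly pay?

Regional Income Tax: taxable = $10870.00
  $446.40 + 14.84% × ($10870.00 − $5600.00) = $446.40 + 14.84% × $5270.00 = $1228.47
Social Insurance: 0.8% × $10870.00 = $86.96
Total: $1228.47 + $86.96 = $1315.43

$1315.43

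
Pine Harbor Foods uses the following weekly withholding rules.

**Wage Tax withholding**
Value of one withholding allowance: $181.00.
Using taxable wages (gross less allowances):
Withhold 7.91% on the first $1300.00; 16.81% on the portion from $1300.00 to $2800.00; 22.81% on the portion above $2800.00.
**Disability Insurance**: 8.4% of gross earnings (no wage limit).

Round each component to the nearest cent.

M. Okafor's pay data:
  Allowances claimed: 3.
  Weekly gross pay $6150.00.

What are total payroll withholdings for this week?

Wage Tax: taxable = $6150.00 − 3×$181.00 = $5607.00
  $354.98 + 22.81% × ($5607.00 − $2800.00) = $354.98 + 22.81% × $2807.00 = $995.26
Disability Insurance: 8.4% × $6150.00 = $516.60
Total: $995.26 + $516.60 = $1511.86

$1511.86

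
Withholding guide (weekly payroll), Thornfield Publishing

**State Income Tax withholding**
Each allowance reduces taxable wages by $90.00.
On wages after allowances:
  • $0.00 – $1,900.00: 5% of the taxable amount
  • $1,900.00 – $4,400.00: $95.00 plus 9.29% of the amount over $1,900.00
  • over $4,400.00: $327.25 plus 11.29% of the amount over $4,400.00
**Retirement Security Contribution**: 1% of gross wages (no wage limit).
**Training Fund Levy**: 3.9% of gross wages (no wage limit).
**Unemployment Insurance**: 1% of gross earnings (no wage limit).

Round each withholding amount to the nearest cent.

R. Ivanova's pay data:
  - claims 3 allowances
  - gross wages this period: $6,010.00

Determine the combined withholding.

$833.13

State Income Tax: taxable = $6,010.00 − 3×$90.00 = $5,740.00
  $327.25 + 11.29% × ($5,740.00 − $4,400.00) = $327.25 + 11.29% × $1,340.00 = $478.54
Retirement Security Contribution: 1% × $6,010.00 = $60.10
Training Fund Levy: 3.9% × $6,010.00 = $234.39
Unemployment Insurance: 1% × $6,010.00 = $60.10
Total: $478.54 + $60.10 + $234.39 + $60.10 = $833.13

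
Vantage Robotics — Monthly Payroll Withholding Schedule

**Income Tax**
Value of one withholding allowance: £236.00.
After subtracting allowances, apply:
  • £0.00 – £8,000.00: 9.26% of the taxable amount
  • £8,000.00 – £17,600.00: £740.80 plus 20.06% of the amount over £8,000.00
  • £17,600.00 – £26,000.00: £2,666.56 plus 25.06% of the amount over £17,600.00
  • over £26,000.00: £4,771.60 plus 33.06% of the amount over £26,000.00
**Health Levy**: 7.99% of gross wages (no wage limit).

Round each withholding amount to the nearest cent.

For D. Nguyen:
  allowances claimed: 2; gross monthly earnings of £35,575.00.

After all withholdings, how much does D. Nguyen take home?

Income Tax: taxable = £35,575.00 − 2×£236.00 = £35,103.00
  £4,771.60 + 33.06% × (£35,103.00 − £26,000.00) = £4,771.60 + 33.06% × £9,103.00 = £7,781.05
Health Levy: 7.99% × £35,575.00 = £2,842.44
Total withheld: £7,781.05 + £2,842.44 = £10,623.49
Net pay: £35,575.00 − £10,623.49 = £24,951.51

£24,951.51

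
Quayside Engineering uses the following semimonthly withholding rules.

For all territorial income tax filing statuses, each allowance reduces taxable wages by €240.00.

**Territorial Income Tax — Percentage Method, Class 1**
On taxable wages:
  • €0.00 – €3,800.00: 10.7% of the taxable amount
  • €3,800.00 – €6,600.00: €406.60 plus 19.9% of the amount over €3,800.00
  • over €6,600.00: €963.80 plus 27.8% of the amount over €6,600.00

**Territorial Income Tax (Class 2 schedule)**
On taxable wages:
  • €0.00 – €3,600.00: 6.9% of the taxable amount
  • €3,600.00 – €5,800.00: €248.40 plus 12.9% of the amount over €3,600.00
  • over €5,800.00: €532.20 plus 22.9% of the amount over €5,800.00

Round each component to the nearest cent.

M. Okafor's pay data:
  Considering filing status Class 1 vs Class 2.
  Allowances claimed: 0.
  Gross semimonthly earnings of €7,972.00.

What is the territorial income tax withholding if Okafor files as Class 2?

Territorial Income Tax (Class 2): taxable = €7,972.00
  €532.20 + 22.9% × (€7,972.00 − €5,800.00) = €532.20 + 22.9% × €2,172.00 = €1,029.59

€1,029.59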